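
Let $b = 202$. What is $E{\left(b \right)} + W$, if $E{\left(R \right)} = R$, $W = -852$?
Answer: $-650$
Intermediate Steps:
$E{\left(b \right)} + W = 202 - 852 = -650$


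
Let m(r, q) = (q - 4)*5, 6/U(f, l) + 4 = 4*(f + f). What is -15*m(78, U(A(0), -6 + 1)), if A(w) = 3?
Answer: 555/2 ≈ 277.50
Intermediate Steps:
U(f, l) = 6/(-4 + 8*f) (U(f, l) = 6/(-4 + 4*(f + f)) = 6/(-4 + 4*(2*f)) = 6/(-4 + 8*f))
m(r, q) = -20 + 5*q (m(r, q) = (-4 + q)*5 = -20 + 5*q)
-15*m(78, U(A(0), -6 + 1)) = -15*(-20 + 5*(3/(2*(-1 + 2*3)))) = -15*(-20 + 5*(3/(2*(-1 + 6)))) = -15*(-20 + 5*((3/2)/5)) = -15*(-20 + 5*((3/2)*(1/5))) = -15*(-20 + 5*(3/10)) = -15*(-20 + 3/2) = -15*(-37/2) = 555/2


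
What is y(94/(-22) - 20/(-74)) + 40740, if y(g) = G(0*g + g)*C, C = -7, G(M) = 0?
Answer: 40740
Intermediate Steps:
y(g) = 0 (y(g) = 0*(-7) = 0)
y(94/(-22) - 20/(-74)) + 40740 = 0 + 40740 = 40740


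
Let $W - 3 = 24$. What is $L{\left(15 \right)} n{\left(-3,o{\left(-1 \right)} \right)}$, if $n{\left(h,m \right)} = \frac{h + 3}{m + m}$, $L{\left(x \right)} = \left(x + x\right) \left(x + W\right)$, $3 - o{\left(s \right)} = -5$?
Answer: $0$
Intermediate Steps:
$W = 27$ ($W = 3 + 24 = 27$)
$o{\left(s \right)} = 8$ ($o{\left(s \right)} = 3 - -5 = 3 + 5 = 8$)
$L{\left(x \right)} = 2 x \left(27 + x\right)$ ($L{\left(x \right)} = \left(x + x\right) \left(x + 27\right) = 2 x \left(27 + x\right)$)
$n{\left(h,m \right)} = \frac{3 + h}{2 m}$
$L{\left(15 \right)} n{\left(-3,o{\left(-1 \right)} \right)} = 2 \cdot 15 \left(27 + 15\right) \frac{3 - 3}{2 \cdot 8} = 2 \cdot 15 \cdot 42 \cdot \frac{1}{2} \cdot \frac{1}{8} \cdot 0 = 1260 \cdot 0 = 0$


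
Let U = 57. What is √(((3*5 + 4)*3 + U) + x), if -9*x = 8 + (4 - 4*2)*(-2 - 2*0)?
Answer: √1010/3 ≈ 10.594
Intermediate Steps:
x = -16/9 (x = -(8 + (4 - 4*2)*(-2 - 2*0))/9 = -(8 + (4 - 8)*(-2 + 0))/9 = -(8 - 4*(-2))/9 = -(8 + 8)/9 = -⅑*16 = -16/9 ≈ -1.7778)
√(((3*5 + 4)*3 + U) + x) = √(((3*5 + 4)*3 + 57) - 16/9) = √(((15 + 4)*3 + 57) - 16/9) = √((19*3 + 57) - 16/9) = √((57 + 57) - 16/9) = √(114 - 16/9) = √(1010/9) = √1010/3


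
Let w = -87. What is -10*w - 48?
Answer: 822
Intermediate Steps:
-10*w - 48 = -10*(-87) - 48 = 870 - 48 = 822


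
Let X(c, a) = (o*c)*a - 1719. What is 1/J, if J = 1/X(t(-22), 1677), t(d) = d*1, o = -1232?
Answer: 45451689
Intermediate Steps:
t(d) = d
X(c, a) = -1719 - 1232*a*c (X(c, a) = (-1232*c)*a - 1719 = -1232*a*c - 1719 = -1719 - 1232*a*c)
J = 1/45451689 (J = 1/(-1719 - 1232*1677*(-22)) = 1/(-1719 + 45453408) = 1/45451689 ≈ 2.2001e-8)
1/J = 1/(1/45451689) = 45451689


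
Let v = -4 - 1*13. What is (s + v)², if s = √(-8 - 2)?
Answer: (17 - I*√10)² ≈ 279.0 - 107.52*I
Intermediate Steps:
v = -17 (v = -4 - 13 = -17)
s = I*√10 (s = √(-10) = I*√10 ≈ 3.1623*I)
(s + v)² = (I*√10 - 17)² = (-17 + I*√10)²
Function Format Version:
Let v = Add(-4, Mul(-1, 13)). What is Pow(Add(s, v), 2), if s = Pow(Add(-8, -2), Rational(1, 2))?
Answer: Pow(Add(17, Mul(-1, I, Pow(10, Rational(1, 2)))), 2) ≈ Add(279.00, Mul(-107.52, I))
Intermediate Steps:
v = -17 (v = Add(-4, -13) = -17)
s = Mul(I, Pow(10, Rational(1, 2))) (s = Pow(-10, Rational(1, 2)) = Mul(I, Pow(10, Rational(1, 2))) ≈ Mul(3.1623, I))
Pow(Add(s, v), 2) = Pow(Add(Mul(I, Pow(10, Rational(1, 2))), -17), 2) = Pow(Add(-17, Mul(I, Pow(10, Rational(1, 2)))), 2)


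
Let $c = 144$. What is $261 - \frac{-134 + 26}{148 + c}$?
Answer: $\frac{19080}{73} \approx 261.37$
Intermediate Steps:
$261 - \frac{-134 + 26}{148 + c} = 261 - \frac{-134 + 26}{148 + 144} = 261 - - \frac{108}{292} = 261 - \left(-108\right) \frac{1}{292} = 261 - - \frac{27}{73} = 261 + \frac{27}{73} = \frac{19080}{73}$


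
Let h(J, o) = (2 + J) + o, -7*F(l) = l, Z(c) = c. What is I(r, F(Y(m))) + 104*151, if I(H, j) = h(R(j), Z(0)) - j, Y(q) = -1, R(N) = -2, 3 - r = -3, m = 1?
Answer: 109927/7 ≈ 15704.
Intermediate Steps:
r = 6 (r = 3 - 1*(-3) = 3 + 3 = 6)
F(l) = -l/7
h(J, o) = 2 + J + o
I(H, j) = -j (I(H, j) = (2 - 2 + 0) - j = 0 - j = -j)
I(r, F(Y(m))) + 104*151 = -(-1)*(-1)/7 + 104*151 = -1*⅐ + 15704 = -⅐ + 15704 = 109927/7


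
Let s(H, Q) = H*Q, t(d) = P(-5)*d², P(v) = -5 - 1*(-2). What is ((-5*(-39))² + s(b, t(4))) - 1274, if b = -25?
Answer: 37951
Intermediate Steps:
P(v) = -3 (P(v) = -5 + 2 = -3)
t(d) = -3*d²
((-5*(-39))² + s(b, t(4))) - 1274 = ((-5*(-39))² - (-75)*4²) - 1274 = (195² - (-75)*16) - 1274 = (38025 - 25*(-48)) - 1274 = (38025 + 1200) - 1274 = 39225 - 1274 = 37951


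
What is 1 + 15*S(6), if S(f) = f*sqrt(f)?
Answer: 1 + 90*sqrt(6) ≈ 221.45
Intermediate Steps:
S(f) = f**(3/2)
1 + 15*S(6) = 1 + 15*6**(3/2) = 1 + 15*(6*sqrt(6)) = 1 + 90*sqrt(6)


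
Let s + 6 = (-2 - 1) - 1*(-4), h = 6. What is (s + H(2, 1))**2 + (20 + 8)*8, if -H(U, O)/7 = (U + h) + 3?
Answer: 6948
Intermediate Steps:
H(U, O) = -63 - 7*U (H(U, O) = -7*((U + 6) + 3) = -7*((6 + U) + 3) = -7*(9 + U) = -63 - 7*U)
s = -5 (s = -6 + ((-2 - 1) - 1*(-4)) = -6 + (-3 + 4) = -6 + 1 = -5)
(s + H(2, 1))**2 + (20 + 8)*8 = (-5 + (-63 - 7*2))**2 + (20 + 8)*8 = (-5 + (-63 - 14))**2 + 28*8 = (-5 - 77)**2 + 224 = (-82)**2 + 224 = 6724 + 224 = 6948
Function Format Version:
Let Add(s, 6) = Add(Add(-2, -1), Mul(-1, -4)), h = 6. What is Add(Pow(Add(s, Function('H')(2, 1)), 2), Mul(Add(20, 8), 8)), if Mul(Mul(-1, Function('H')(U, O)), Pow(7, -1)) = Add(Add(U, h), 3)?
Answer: 6948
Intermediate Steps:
Function('H')(U, O) = Add(-63, Mul(-7, U)) (Function('H')(U, O) = Mul(-7, Add(Add(U, 6), 3)) = Mul(-7, Add(Add(6, U), 3)) = Mul(-7, Add(9, U)) = Add(-63, Mul(-7, U)))
s = -5 (s = Add(-6, Add(Add(-2, -1), Mul(-1, -4))) = Add(-6, Add(-3, 4)) = Add(-6, 1) = -5)
Add(Pow(Add(s, Function('H')(2, 1)), 2), Mul(Add(20, 8), 8)) = Add(Pow(Add(-5, Add(-63, Mul(-7, 2))), 2), Mul(Add(20, 8), 8)) = Add(Pow(Add(-5, Add(-63, -14)), 2), Mul(28, 8)) = Add(Pow(Add(-5, -77), 2), 224) = Add(Pow(-82, 2), 224) = Add(6724, 224) = 6948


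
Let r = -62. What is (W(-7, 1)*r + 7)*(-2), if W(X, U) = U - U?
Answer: -14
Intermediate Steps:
W(X, U) = 0
(W(-7, 1)*r + 7)*(-2) = (0*(-62) + 7)*(-2) = (0 + 7)*(-2) = 7*(-2) = -14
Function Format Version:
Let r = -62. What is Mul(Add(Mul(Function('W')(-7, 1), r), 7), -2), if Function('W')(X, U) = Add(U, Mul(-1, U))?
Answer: -14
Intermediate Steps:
Function('W')(X, U) = 0
Mul(Add(Mul(Function('W')(-7, 1), r), 7), -2) = Mul(Add(Mul(0, -62), 7), -2) = Mul(Add(0, 7), -2) = Mul(7, -2) = -14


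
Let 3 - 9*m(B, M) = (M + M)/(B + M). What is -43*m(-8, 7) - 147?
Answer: -2054/9 ≈ -228.22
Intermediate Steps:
m(B, M) = 1/3 - 2*M/(9*(B + M)) (m(B, M) = 1/3 - (M + M)/(9*(B + M)) = 1/3 - 2*M/(9*(B + M)))
-43*m(-8, 7) - 147 = -43*((1/3)*(-8) + (1/9)*7)/(-8 + 7) - 147 = -43*(-8/3 + 7/9)/(-1) - 147 = -(-43)*(-17)/9 - 147 = -43*17/9 - 147 = -731/9 - 147 = -2054/9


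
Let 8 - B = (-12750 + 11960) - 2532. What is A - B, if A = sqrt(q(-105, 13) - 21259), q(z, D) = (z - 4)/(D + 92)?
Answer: -3330 + 4*I*sqrt(14649495)/105 ≈ -3330.0 + 145.81*I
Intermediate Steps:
B = 3330 (B = 8 - ((-12750 + 11960) - 2532) = 8 - (-790 - 2532) = 8 - 1*(-3322) = 8 + 3322 = 3330)
q(z, D) = (-4 + z)/(92 + D)
A = 4*I*sqrt(14649495)/105 (A = sqrt((-4 - 105)/(92 + 13) - 21259) = sqrt(-109/105 - 21259) = sqrt(-2232304/105) = 4*I*sqrt(14649495)/105 ≈ 145.81*I)
A - B = 4*I*sqrt(14649495)/105 - 1*3330 = 4*I*sqrt(14649495)/105 - 3330 = -3330 + 4*I*sqrt(14649495)/105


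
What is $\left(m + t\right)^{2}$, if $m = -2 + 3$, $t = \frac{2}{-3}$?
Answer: $\frac{1}{9} \approx 0.11111$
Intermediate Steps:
$t = - \frac{2}{3}$ ($t = 2 \left(- \frac{1}{3}\right) = - \frac{2}{3} \approx -0.66667$)
$m = 1$
$\left(m + t\right)^{2} = \left(1 - \frac{2}{3}\right)^{2} = \left(\frac{1}{3}\right)^{2} = \frac{1}{9}$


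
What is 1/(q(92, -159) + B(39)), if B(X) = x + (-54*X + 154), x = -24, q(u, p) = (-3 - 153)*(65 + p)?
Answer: 1/12688 ≈ 7.8815e-5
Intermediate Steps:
q(u, p) = -10140 - 156*p (q(u, p) = -156*(65 + p) = -10140 - 156*p)
B(X) = 130 - 54*X (B(X) = -24 + (-54*X + 154) = -24 + (154 - 54*X) = 130 - 54*X)
1/(q(92, -159) + B(39)) = 1/((-10140 - 156*(-159)) + (130 - 54*39)) = 1/((-10140 + 24804) + (130 - 2106)) = 1/(14664 - 1976) = 1/12688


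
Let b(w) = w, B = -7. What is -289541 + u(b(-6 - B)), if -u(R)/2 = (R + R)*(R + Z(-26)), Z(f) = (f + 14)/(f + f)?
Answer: -3764097/13 ≈ -2.8955e+5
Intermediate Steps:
Z(f) = (14 + f)/(2*f) (Z(f) = (14 + f)/((2*f)) = (14 + f)*(1/(2*f)) = (14 + f)/(2*f))
u(R) = -4*R*(3/13 + R) (u(R) = -2*(R + R)*(R + (1/2)*(14 - 26)/(-26)) = -2*2*R*(R + (1/2)*(-1/26)*(-12)) = -2*2*R*(R + 3/13) = -2*2*R*(3/13 + R) = -4*R*(3/13 + R))
-289541 + u(b(-6 - B)) = -289541 - 4*(-6 - 1*(-7))*(3 + 13*(-6 - 1*(-7)))/13 = -289541 - 4*(-6 + 7)*(3 + 13*(-6 + 7))/13 = -289541 - 4/13*1*(3 + 13*1) = -289541 - 4/13*1*(3 + 13) = -289541 - 4/13*1*16 = -289541 - 64/13 = -3764097/13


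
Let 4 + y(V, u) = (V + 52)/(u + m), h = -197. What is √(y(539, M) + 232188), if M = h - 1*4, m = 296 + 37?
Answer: √112379223/22 ≈ 481.86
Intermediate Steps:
m = 333
M = -201 (M = -197 - 1*4 = -197 - 4 = -201)
y(V, u) = -4 + (52 + V)/(333 + u) (y(V, u) = -4 + (V + 52)/(u + 333) = -4 + (52 + V)/(333 + u))
√(y(539, M) + 232188) = √((-1280 + 539 - 4*(-201))/(333 - 201) + 232188) = √((-1280 + 539 + 804)/132 + 232188) = √((1/132)*63 + 232188) = √(21/44 + 232188) = √(10216293/44) = √112379223/22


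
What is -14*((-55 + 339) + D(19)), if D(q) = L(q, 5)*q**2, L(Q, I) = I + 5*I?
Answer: -155596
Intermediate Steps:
L(Q, I) = 6*I
D(q) = 30*q**2 (D(q) = (6*5)*q**2 = 30*q**2)
-14*((-55 + 339) + D(19)) = -14*((-55 + 339) + 30*19**2) = -14*(284 + 30*361) = -14*(284 + 10830) = -14*11114 = -155596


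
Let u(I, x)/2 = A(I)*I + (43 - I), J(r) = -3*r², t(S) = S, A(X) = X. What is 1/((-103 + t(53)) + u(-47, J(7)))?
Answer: 1/4548 ≈ 0.00021988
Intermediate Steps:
u(I, x) = 86 - 2*I + 2*I² (u(I, x) = 2*(I*I + (43 - I)) = 2*(I² + (43 - I)) = 2*(43 + I² - I) = 86 - 2*I + 2*I²)
1/((-103 + t(53)) + u(-47, J(7))) = 1/((-103 + 53) + (86 - 2*(-47) + 2*(-47)²)) = 1/(-50 + (86 + 94 + 2*2209)) = 1/(-50 + (86 + 94 + 4418)) = 1/(-50 + 4598) = 1/4548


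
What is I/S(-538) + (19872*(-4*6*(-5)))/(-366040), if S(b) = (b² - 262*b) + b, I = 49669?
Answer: -25172131973/3933667162 ≈ -6.3992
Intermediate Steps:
S(b) = b² - 261*b
I/S(-538) + (19872*(-4*6*(-5)))/(-366040) = 49669/((-538*(-261 - 538))) + (19872*(-4*6*(-5)))/(-366040) = 49669/((-538*(-799))) + (19872*(-24*(-5)))*(-1/366040) = 49669/429862 + (19872*120)*(-1/366040) = 49669*(1/429862) + 2384640*(-1/366040) = 49669/429862 - 59616/9151 = -25172131973/3933667162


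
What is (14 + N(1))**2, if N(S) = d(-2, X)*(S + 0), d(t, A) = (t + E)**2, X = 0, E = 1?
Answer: 225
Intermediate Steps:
d(t, A) = (1 + t)**2 (d(t, A) = (t + 1)**2 = (1 + t)**2)
N(S) = S (N(S) = (1 - 2)**2*(S + 0) = (-1)**2*S = 1*S = S)
(14 + N(1))**2 = (14 + 1)**2 = 15**2 = 225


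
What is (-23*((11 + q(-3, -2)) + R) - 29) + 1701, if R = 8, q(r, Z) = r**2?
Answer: 1028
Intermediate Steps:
(-23*((11 + q(-3, -2)) + R) - 29) + 1701 = (-23*((11 + (-3)**2) + 8) - 29) + 1701 = (-23*((11 + 9) + 8) - 29) + 1701 = (-23*(20 + 8) - 29) + 1701 = (-23*28 - 29) + 1701 = (-644 - 29) + 1701 = -673 + 1701 = 1028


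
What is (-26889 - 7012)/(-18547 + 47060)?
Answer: -33901/28513 ≈ -1.1890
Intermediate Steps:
(-26889 - 7012)/(-18547 + 47060) = -33901/28513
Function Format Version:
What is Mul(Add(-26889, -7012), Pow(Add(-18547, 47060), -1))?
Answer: Rational(-33901, 28513) ≈ -1.1890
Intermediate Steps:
Mul(Add(-26889, -7012), Pow(Add(-18547, 47060), -1)) = Mul(-33901, Pow(28513, -1)) = Mul(-33901, Rational(1, 28513)) = Rational(-33901, 28513)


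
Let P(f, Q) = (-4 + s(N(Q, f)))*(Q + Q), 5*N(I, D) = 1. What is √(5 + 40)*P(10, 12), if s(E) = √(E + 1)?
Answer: -288*√5 + 72*√6 ≈ -467.62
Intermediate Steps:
N(I, D) = ⅕ (N(I, D) = (⅕)*1 = ⅕)
s(E) = √(1 + E)
P(f, Q) = 2*Q*(-4 + √30/5) (P(f, Q) = (-4 + √(1 + ⅕))*(Q + Q) = (-4 + √(6/5))*(2*Q) = (-4 + √30/5)*(2*Q) = 2*Q*(-4 + √30/5))
√(5 + 40)*P(10, 12) = √(5 + 40)*((⅖)*12*(-20 + √30)) = √45*(-96 + 24*√30/5) = (3*√5)*(-96 + 24*√30/5) = 3*√5*(-96 + 24*√30/5)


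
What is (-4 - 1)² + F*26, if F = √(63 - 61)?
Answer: 25 + 26*√2 ≈ 61.770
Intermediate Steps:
F = √2 ≈ 1.4142
(-4 - 1)² + F*26 = (-4 - 1)² + √2*26 = (-5)² + 26*√2 = 25 + 26*√2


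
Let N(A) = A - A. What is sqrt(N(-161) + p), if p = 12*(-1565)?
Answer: 2*I*sqrt(4695) ≈ 137.04*I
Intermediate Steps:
N(A) = 0
p = -18780
sqrt(N(-161) + p) = sqrt(0 - 18780) = sqrt(-18780) = 2*I*sqrt(4695)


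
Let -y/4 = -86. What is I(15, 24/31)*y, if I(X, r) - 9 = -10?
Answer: -344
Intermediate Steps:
I(X, r) = -1 (I(X, r) = 9 - 10 = -1)
y = 344 (y = -4*(-86) = 344)
I(15, 24/31)*y = -1*344 = -344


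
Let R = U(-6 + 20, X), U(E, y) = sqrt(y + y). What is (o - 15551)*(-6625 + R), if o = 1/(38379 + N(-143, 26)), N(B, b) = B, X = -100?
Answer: 3939278231875/38236 - 2973040175*I*sqrt(2)/19118 ≈ 1.0303e+8 - 2.1992e+5*I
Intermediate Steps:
o = 1/38236 (o = 1/(38379 - 143) = 1/38236 ≈ 2.6153e-5)
U(E, y) = sqrt(2)*sqrt(y) (U(E, y) = sqrt(2*y) = sqrt(2)*sqrt(y))
R = 10*I*sqrt(2) (R = sqrt(2)*sqrt(-100) = sqrt(2)*(10*I) = 10*I*sqrt(2) ≈ 14.142*I)
(o - 15551)*(-6625 + R) = (1/38236 - 15551)*(-6625 + 10*I*sqrt(2)) = -594608035*(-6625 + 10*I*sqrt(2))/38236 = 3939278231875/38236 - 2973040175*I*sqrt(2)/19118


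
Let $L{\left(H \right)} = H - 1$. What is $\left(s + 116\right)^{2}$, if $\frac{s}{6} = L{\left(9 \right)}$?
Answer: $26896$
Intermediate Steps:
$L{\left(H \right)} = -1 + H$ ($L{\left(H \right)} = H - 1 = -1 + H$)
$s = 48$ ($s = 6 \left(-1 + 9\right) = 6 \cdot 8 = 48$)
$\left(s + 116\right)^{2} = \left(48 + 116\right)^{2} = 164^{2} = 26896$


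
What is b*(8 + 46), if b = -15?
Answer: -810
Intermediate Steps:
b*(8 + 46) = -15*(8 + 46) = -15*54 = -810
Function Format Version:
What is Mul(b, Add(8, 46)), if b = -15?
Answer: -810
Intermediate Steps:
Mul(b, Add(8, 46)) = Mul(-15, Add(8, 46)) = Mul(-15, 54) = -810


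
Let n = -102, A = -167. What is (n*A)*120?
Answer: 2044080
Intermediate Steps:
(n*A)*120 = -102*(-167)*120 = 17034*120 = 2044080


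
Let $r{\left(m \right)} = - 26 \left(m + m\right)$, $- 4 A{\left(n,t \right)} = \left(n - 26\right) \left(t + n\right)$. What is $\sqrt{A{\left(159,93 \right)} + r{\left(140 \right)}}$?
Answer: $i \sqrt{15659} \approx 125.14 i$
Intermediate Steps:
$A{\left(n,t \right)} = - \frac{\left(-26 + n\right) \left(n + t\right)}{4}$ ($A{\left(n,t \right)} = - \frac{\left(n - 26\right) \left(t + n\right)}{4} = - \frac{\left(-26 + n\right) \left(n + t\right)}{4}$)
$r{\left(m \right)} = - 52 m$ ($r{\left(m \right)} = - 26 \cdot 2 m = - 52 m$)
$\sqrt{A{\left(159,93 \right)} + r{\left(140 \right)}} = \sqrt{\left(- \frac{159^{2}}{4} + \frac{13}{2} \cdot 159 + \frac{13}{2} \cdot 93 - \frac{159}{4} \cdot 93\right) - 7280} = \sqrt{\left(\left(- \frac{1}{4}\right) 25281 + \frac{2067}{2} + \frac{1209}{2} - \frac{14787}{4}\right) - 7280} = \sqrt{\left(- \frac{25281}{4} + \frac{2067}{2} + \frac{1209}{2} - \frac{14787}{4}\right) - 7280} = \sqrt{-8379 - 7280} = \sqrt{-15659} = i \sqrt{15659}$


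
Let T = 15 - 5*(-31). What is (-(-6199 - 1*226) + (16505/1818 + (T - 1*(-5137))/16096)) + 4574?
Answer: 161066929039/14631264 ≈ 11008.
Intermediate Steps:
T = 170 (T = 15 + 155 = 170)
(-(-6199 - 1*226) + (16505/1818 + (T - 1*(-5137))/16096)) + 4574 = (-(-6199 - 1*226) + (16505/1818 + (170 - 1*(-5137))/16096)) + 4574 = (-(-6199 - 226) + (16505*(1/1818) + (170 + 5137)*(1/16096))) + 4574 = (-1*(-6425) + (16505/1818 + 5307*(1/16096))) + 4574 = (6425 + (16505/1818 + 5307/16096)) + 4574 = (6425 + 137656303/14631264) + 4574 = 94143527503/14631264 + 4574 = 161066929039/14631264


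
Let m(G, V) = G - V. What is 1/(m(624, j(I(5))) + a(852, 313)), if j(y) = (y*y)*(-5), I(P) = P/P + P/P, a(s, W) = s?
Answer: 1/1496 ≈ 0.00066845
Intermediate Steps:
I(P) = 2 (I(P) = 1 + 1 = 2)
j(y) = -5*y² (j(y) = y²*(-5) = -5*y²)
1/(m(624, j(I(5))) + a(852, 313)) = 1/((624 - (-5)*2²) + 852) = 1/((624 - (-5)*4) + 852) = 1/((624 - 1*(-20)) + 852) = 1/((624 + 20) + 852) = 1/(644 + 852) = 1/1496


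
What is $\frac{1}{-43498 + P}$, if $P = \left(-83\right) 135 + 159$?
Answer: $- \frac{1}{54544} \approx -1.8334 \cdot 10^{-5}$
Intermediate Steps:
$P = -11046$ ($P = -11205 + 159 = -11046$)
$\frac{1}{-43498 + P} = \frac{1}{-43498 - 11046} = \frac{1}{-54544} = - \frac{1}{54544}$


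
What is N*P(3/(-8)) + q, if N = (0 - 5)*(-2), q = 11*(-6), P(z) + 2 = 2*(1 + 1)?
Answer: -46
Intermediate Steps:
P(z) = 2 (P(z) = -2 + 2*(1 + 1) = -2 + 2*2 = -2 + 4 = 2)
q = -66
N = 10 (N = -5*(-2) = 10)
N*P(3/(-8)) + q = 10*2 - 66 = 20 - 66 = -46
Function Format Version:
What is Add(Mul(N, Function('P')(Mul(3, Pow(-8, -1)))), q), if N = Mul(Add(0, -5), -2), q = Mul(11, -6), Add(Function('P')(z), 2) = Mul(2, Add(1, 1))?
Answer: -46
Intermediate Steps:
Function('P')(z) = 2 (Function('P')(z) = Add(-2, Mul(2, Add(1, 1))) = Add(-2, Mul(2, 2)) = Add(-2, 4) = 2)
q = -66
N = 10 (N = Mul(-5, -2) = 10)
Add(Mul(N, Function('P')(Mul(3, Pow(-8, -1)))), q) = Add(Mul(10, 2), -66) = Add(20, -66) = -46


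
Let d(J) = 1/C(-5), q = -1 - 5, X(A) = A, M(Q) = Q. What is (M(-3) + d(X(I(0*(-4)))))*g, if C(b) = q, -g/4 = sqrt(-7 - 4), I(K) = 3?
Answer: 38*I*sqrt(11)/3 ≈ 42.011*I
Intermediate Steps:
g = -4*I*sqrt(11) (g = -4*sqrt(-7 - 4) = -4*I*sqrt(11) ≈ -13.266*I)
q = -6
C(b) = -6
d(J) = -1/6 (d(J) = 1/(-6) = -1/6)
(M(-3) + d(X(I(0*(-4)))))*g = (-3 - 1/6)*(-4*I*sqrt(11)) = -(-38)*I*sqrt(11)/3 = 38*I*sqrt(11)/3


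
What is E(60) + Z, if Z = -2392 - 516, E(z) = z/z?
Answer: -2907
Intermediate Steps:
E(z) = 1
Z = -2908
E(60) + Z = 1 - 2908 = -2907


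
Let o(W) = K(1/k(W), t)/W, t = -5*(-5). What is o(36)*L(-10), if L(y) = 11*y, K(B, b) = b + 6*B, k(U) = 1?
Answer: -1705/18 ≈ -94.722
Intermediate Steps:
t = 25
o(W) = 31/W (o(W) = (25 + 6/1)/W = (25 + 6*1)/W = (25 + 6)/W = 31/W)
o(36)*L(-10) = (31/36)*(11*(-10)) = (31*(1/36))*(-110) = (31/36)*(-110) = -1705/18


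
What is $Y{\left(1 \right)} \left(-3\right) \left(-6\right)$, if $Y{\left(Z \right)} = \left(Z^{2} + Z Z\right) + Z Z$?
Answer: $54$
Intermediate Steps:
$Y{\left(Z \right)} = 3 Z^{2}$ ($Y{\left(Z \right)} = \left(Z^{2} + Z^{2}\right) + Z^{2} = 2 Z^{2} + Z^{2} = 3 Z^{2}$)
$Y{\left(1 \right)} \left(-3\right) \left(-6\right) = 3 \cdot 1^{2} \left(-3\right) \left(-6\right) = 3 \cdot 1 \left(-3\right) \left(-6\right) = 3 \left(-3\right) \left(-6\right) = \left(-9\right) \left(-6\right) = 54$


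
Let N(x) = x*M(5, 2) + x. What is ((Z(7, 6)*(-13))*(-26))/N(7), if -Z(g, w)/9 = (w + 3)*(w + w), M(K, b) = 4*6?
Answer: -328536/175 ≈ -1877.3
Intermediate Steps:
M(K, b) = 24
N(x) = 25*x (N(x) = x*24 + x = 24*x + x = 25*x)
Z(g, w) = -18*w*(3 + w) (Z(g, w) = -9*(w + 3)*(w + w) = -9*(3 + w)*2*w = -18*w*(3 + w))
((Z(7, 6)*(-13))*(-26))/N(7) = ((-18*6*(3 + 6)*(-13))*(-26))/((25*7)) = ((-18*6*9*(-13))*(-26))/175 = (-972*(-13)*(-26))*(1/175) = (12636*(-26))*(1/175) = -328536*1/175 = -328536/175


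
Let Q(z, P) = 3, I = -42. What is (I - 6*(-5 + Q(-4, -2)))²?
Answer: 900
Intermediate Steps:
(I - 6*(-5 + Q(-4, -2)))² = (-42 - 6*(-5 + 3))² = (-42 - 6*(-2))² = (-42 + 12)² = (-30)² = 900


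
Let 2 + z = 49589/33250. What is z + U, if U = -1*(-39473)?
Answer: 1312460339/33250 ≈ 39473.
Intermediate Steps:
U = 39473
z = -16911/33250 (z = -2 + 49589/33250 = -16911/33250 ≈ -0.50860)
z + U = -16911/33250 + 39473 = 1312460339/33250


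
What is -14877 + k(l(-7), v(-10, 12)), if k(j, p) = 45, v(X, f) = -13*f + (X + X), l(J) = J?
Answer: -14832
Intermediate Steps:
v(X, f) = -13*f + 2*X
-14877 + k(l(-7), v(-10, 12)) = -14877 + 45 = -14832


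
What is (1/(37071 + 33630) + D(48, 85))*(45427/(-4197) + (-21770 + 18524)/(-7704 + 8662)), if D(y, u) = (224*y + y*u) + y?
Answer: -30057852037203584/142134674463 ≈ -2.1147e+5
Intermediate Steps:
D(y, u) = 225*y + u*y (D(y, u) = (224*y + u*y) + y = 225*y + u*y)
(1/(37071 + 33630) + D(48, 85))*(45427/(-4197) + (-21770 + 18524)/(-7704 + 8662)) = (1/(37071 + 33630) + 48*(225 + 85))*(45427/(-4197) + (-21770 + 18524)/(-7704 + 8662)) = (1/70701 + 48*310)*(45427*(-1/4197) - 3246/958) = (1/70701 + 14880)*(-45427/4197 - 3246*1/958) = 1052030881*(-45427/4197 - 1623/479)/70701 = (1052030881/70701)*(-28571264/2010363) = -30057852037203584/142134674463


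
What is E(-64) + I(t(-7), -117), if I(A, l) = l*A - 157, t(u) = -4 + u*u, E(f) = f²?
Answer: -1326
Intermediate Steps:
t(u) = -4 + u²
I(A, l) = -157 + A*l (I(A, l) = A*l - 157 = -157 + A*l)
E(-64) + I(t(-7), -117) = (-64)² + (-157 + (-4 + (-7)²)*(-117)) = 4096 + (-157 + (-4 + 49)*(-117)) = 4096 + (-157 + 45*(-117)) = 4096 + (-157 - 5265) = 4096 - 5422 = -1326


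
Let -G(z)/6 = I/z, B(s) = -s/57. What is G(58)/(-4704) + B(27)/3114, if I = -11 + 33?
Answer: 24789/74733232 ≈ 0.00033170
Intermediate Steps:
I = 22
B(s) = -s/57 (B(s) = -s*(1/57) = -s/57)
G(z) = -132/z
G(58)/(-4704) + B(27)/3114 = -132/58/(-4704) - 1/57*27/3114 = -132*1/58*(-1/4704) - 9/19*1/3114 = -66/29*(-1/4704) - 1/6574 = 11/22736 - 1/6574 = 24789/74733232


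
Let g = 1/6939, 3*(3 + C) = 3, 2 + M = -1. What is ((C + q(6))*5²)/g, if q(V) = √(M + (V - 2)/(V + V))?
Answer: -346950 + 115650*I*√6 ≈ -3.4695e+5 + 2.8328e+5*I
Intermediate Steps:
M = -3 (M = -2 - 1 = -3)
C = -2 (C = -3 + (⅓)*3 = -3 + 1 = -2)
q(V) = √(-3 + (-2 + V)/(2*V)) (q(V) = √(-3 + (V - 2)/(V + V)) = √(-3 + (-2 + V)/((2*V))) = √(-3 + (-2 + V)*(1/(2*V))) = √(-3 + (-2 + V)/(2*V)))
g = 1/6939 ≈ 0.00014411
((C + q(6))*5²)/g = ((-2 + √(-10 - 4/6)/2)*5²)/(1/6939) = ((-2 + √(-10 - 4*⅙)/2)*25)*6939 = ((-2 + √(-10 - ⅔)/2)*25)*6939 = ((-2 + √(-32/3)/2)*25)*6939 = ((-2 + (4*I*√6/3)/2)*25)*6939 = ((-2 + 2*I*√6/3)*25)*6939 = (-50 + 50*I*√6/3)*6939 = -346950 + 115650*I*√6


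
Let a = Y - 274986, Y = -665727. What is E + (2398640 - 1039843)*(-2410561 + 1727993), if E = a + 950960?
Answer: -927471340449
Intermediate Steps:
a = -940713 (a = -665727 - 274986 = -940713)
E = 10247 (E = -940713 + 950960 = 10247)
E + (2398640 - 1039843)*(-2410561 + 1727993) = 10247 + (2398640 - 1039843)*(-2410561 + 1727993) = 10247 + 1358797*(-682568) = 10247 - 927471350696 = -927471340449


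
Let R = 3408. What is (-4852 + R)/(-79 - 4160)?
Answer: 1444/4239 ≈ 0.34065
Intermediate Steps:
(-4852 + R)/(-79 - 4160) = (-4852 + 3408)/(-79 - 4160) = -1444/(-4239) = -1444*(-1/4239) = 1444/4239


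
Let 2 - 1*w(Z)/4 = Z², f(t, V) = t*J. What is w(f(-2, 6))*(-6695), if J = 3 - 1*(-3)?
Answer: 3802760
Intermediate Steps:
J = 6 (J = 3 + 3 = 6)
f(t, V) = 6*t (f(t, V) = t*6 = 6*t)
w(Z) = 8 - 4*Z²
w(f(-2, 6))*(-6695) = (8 - 4*(6*(-2))²)*(-6695) = (8 - 4*(-12)²)*(-6695) = (8 - 4*144)*(-6695) = (8 - 576)*(-6695) = -568*(-6695) = 3802760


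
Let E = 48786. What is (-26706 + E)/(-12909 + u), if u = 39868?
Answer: 22080/26959 ≈ 0.81902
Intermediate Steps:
(-26706 + E)/(-12909 + u) = (-26706 + 48786)/(-12909 + 39868) = 22080/26959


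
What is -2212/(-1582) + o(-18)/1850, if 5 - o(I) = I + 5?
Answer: 147167/104525 ≈ 1.4080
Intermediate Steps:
o(I) = -I (o(I) = 5 - (I + 5) = 5 - (5 + I) = 5 + (-5 - I) = -I)
-2212/(-1582) + o(-18)/1850 = -2212/(-1582) - 1*(-18)/1850 = -2212*(-1/1582) + 18*(1/1850) = 158/113 + 9/925 = 147167/104525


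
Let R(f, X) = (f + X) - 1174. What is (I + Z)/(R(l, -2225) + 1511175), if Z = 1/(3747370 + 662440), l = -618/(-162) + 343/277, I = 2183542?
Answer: 72015330990370059/49728080155405760 ≈ 1.4482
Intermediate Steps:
l = 37792/7479 (l = -618*(-1/162) + 343*(1/277) = 103/27 + 343/277 = 37792/7479 ≈ 5.0531)
R(f, X) = -1174 + X + f (R(f, X) = (X + f) - 1174 = -1174 + X + f)
Z = 1/4409810 ≈ 2.2677e-7
(I + Z)/(R(l, -2225) + 1511175) = (2183542 + 1/4409810)/((-1174 - 2225 + 37792/7479) + 1511175) = 9629005347021/(4409810*(-25383329/7479 + 1511175)) = 9629005347021/(4409810*(11276694496/7479)) = (9629005347021/4409810)*(7479/11276694496) = 72015330990370059/49728080155405760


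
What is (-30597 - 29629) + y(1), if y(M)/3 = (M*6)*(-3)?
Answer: -60280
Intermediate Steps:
y(M) = -54*M (y(M) = 3*((M*6)*(-3)) = 3*((6*M)*(-3)) = 3*(-18*M) = -54*M)
(-30597 - 29629) + y(1) = (-30597 - 29629) - 54*1 = -60226 - 54 = -60280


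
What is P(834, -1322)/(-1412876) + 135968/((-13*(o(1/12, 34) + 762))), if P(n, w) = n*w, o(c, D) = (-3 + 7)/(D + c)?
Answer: -9262950269171/715653130491 ≈ -12.943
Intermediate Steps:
o(c, D) = 4/(D + c)
P(834, -1322)/(-1412876) + 135968/((-13*(o(1/12, 34) + 762))) = (834*(-1322))/(-1412876) + 135968/((-13*(4/(34 + 1/12) + 762))) = -1102548*(-1/1412876) + 135968/((-13*(4/(34 + 1/12) + 762))) = 275637/353219 + 135968/((-13*(4/(409/12) + 762))) = 275637/353219 + 135968/((-13*(4*(12/409) + 762))) = 275637/353219 + 135968/((-13*(48/409 + 762))) = 275637/353219 + 135968/((-13*311706/409)) = 275637/353219 + 135968/(-4052178/409) = 275637/353219 + 135968*(-409/4052178) = 275637/353219 - 27805456/2026089 = -9262950269171/715653130491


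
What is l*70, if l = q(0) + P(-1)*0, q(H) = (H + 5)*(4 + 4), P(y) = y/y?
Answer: 2800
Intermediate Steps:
P(y) = 1
q(H) = 40 + 8*H (q(H) = (5 + H)*8 = 40 + 8*H)
l = 40 (l = (40 + 8*0) + 1*0 = (40 + 0) + 0 = 40 + 0 = 40)
l*70 = 40*70 = 2800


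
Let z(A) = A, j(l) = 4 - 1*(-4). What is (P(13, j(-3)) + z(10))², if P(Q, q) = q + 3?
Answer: 441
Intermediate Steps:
j(l) = 8 (j(l) = 4 + 4 = 8)
P(Q, q) = 3 + q
(P(13, j(-3)) + z(10))² = ((3 + 8) + 10)² = (11 + 10)² = 21² = 441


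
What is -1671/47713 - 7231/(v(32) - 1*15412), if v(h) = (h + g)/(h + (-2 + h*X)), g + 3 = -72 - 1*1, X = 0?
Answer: 4788852003/11031341026 ≈ 0.43411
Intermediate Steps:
g = -76 (g = -3 + (-72 - 1*1) = -3 + (-72 - 1) = -3 - 73 = -76)
v(h) = (-76 + h)/(-2 + h) (v(h) = (h - 76)/(h + (-2 + h*0)) = (-76 + h)/(h + (-2 + 0)) = (-76 + h)/(h - 2) = (-76 + h)/(-2 + h))
-1671/47713 - 7231/(v(32) - 1*15412) = -1671/47713 - 7231/((-76 + 32)/(-2 + 32) - 1*15412) = -1671*1/47713 - 7231/(-44/30 - 15412) = -1671/47713 - 7231/((1/30)*(-44) - 15412) = -1671/47713 - 7231/(-22/15 - 15412) = -1671/47713 - 7231/(-231202/15) = -1671/47713 - 7231*(-15/231202) = -1671/47713 + 108465/231202 = 4788852003/11031341026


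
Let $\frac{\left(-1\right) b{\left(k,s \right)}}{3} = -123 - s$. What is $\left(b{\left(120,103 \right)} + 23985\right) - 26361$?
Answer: $-1698$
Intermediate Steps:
$b{\left(k,s \right)} = 369 + 3 s$ ($b{\left(k,s \right)} = - 3 \left(-123 - s\right) = 369 + 3 s$)
$\left(b{\left(120,103 \right)} + 23985\right) - 26361 = \left(\left(369 + 3 \cdot 103\right) + 23985\right) - 26361 = \left(\left(369 + 309\right) + 23985\right) - 26361 = \left(678 + 23985\right) - 26361 = 24663 - 26361 = -1698$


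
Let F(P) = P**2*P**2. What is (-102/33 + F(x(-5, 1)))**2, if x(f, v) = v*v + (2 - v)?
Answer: 20164/121 ≈ 166.64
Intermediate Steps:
x(f, v) = 2 + v**2 - v (x(f, v) = v**2 + (2 - v) = 2 + v**2 - v)
F(P) = P**4
(-102/33 + F(x(-5, 1)))**2 = (-102/33 + (2 + 1**2 - 1*1)**4)**2 = (-102*1/33 + (2 + 1 - 1)**4)**2 = (-34/11 + 2**4)**2 = (-34/11 + 16)**2 = (142/11)**2 = 20164/121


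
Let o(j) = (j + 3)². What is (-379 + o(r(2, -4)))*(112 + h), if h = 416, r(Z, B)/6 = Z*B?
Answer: 869088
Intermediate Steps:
r(Z, B) = 6*B*Z (r(Z, B) = 6*(Z*B) = 6*(B*Z) = 6*B*Z)
o(j) = (3 + j)²
(-379 + o(r(2, -4)))*(112 + h) = (-379 + (3 + 6*(-4)*2)²)*(112 + 416) = (-379 + (3 - 48)²)*528 = (-379 + (-45)²)*528 = (-379 + 2025)*528 = 1646*528 = 869088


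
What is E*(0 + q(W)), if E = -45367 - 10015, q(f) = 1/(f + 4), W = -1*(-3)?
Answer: -55382/7 ≈ -7911.7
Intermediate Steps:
W = 3
q(f) = 1/(4 + f)
E = -55382
E*(0 + q(W)) = -55382*(0 + 1/(4 + 3)) = -55382*(0 + 1/7) = -55382*(0 + ⅐) = -55382*⅐ = -55382/7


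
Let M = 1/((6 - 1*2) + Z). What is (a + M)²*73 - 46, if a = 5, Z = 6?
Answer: 185273/100 ≈ 1852.7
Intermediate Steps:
M = ⅒ (M = 1/((6 - 1*2) + 6) = 1/((6 - 2) + 6) = 1/(4 + 6) = 1/10 = ⅒ ≈ 0.10000)
(a + M)²*73 - 46 = (5 + ⅒)²*73 - 46 = (51/10)²*73 - 46 = (2601/100)*73 - 46 = 189873/100 - 46 = 185273/100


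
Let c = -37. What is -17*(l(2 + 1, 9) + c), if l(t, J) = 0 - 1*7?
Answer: 748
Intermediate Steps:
l(t, J) = -7 (l(t, J) = 0 - 7 = -7)
-17*(l(2 + 1, 9) + c) = -17*(-7 - 37) = -17*(-44) = 748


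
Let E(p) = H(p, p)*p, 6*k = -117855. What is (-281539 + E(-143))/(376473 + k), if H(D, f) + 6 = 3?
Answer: -562220/713661 ≈ -0.78780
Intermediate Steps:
k = -39285/2 (k = (1/6)*(-117855) = -39285/2 ≈ -19643.)
H(D, f) = -3 (H(D, f) = -6 + 3 = -3)
E(p) = -3*p
(-281539 + E(-143))/(376473 + k) = (-281539 - 3*(-143))/(376473 - 39285/2) = (-281539 + 429)/(713661/2) = -281110*2/713661 = -562220/713661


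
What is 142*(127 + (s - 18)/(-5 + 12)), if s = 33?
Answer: 128368/7 ≈ 18338.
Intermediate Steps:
142*(127 + (s - 18)/(-5 + 12)) = 142*(127 + (33 - 18)/(-5 + 12)) = 142*(127 + 15/7) = 142*(904/7) = 128368/7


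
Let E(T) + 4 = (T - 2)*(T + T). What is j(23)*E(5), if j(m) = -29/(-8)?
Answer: 377/4 ≈ 94.250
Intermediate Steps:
E(T) = -4 + 2*T*(-2 + T) (E(T) = -4 + (T - 2)*(T + T) = -4 + (-2 + T)*(2*T) = -4 + 2*T*(-2 + T))
j(m) = 29/8 (j(m) = -29*(-1/8) = 29/8)
j(23)*E(5) = 29*(-4 - 4*5 + 2*5**2)/8 = 29*(-4 - 20 + 2*25)/8 = 29*(-4 - 20 + 50)/8 = (29/8)*26 = 377/4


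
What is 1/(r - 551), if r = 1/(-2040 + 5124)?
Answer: -3084/1699283 ≈ -0.0018149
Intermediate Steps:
r = 1/3084 ≈ 0.00032425
1/(r - 551) = 1/(1/3084 - 551) = 1/(-1699283/3084) = -3084/1699283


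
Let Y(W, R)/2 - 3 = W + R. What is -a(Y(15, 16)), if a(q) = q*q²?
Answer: -314432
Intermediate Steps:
Y(W, R) = 6 + 2*R + 2*W (Y(W, R) = 6 + 2*(W + R) = 6 + 2*(R + W) = 6 + (2*R + 2*W) = 6 + 2*R + 2*W)
a(q) = q³
-a(Y(15, 16)) = -(6 + 2*16 + 2*15)³ = -(6 + 32 + 30)³ = -1*68³ = -1*314432 = -314432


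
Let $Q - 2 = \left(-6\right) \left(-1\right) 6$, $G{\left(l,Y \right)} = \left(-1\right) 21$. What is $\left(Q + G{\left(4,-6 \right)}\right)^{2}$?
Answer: $289$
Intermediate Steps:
$G{\left(l,Y \right)} = -21$
$Q = 38$ ($Q = 2 + \left(-6\right) \left(-1\right) 6 = 2 + 6 \cdot 6 = 2 + 36 = 38$)
$\left(Q + G{\left(4,-6 \right)}\right)^{2} = \left(38 - 21\right)^{2} = 17^{2} = 289$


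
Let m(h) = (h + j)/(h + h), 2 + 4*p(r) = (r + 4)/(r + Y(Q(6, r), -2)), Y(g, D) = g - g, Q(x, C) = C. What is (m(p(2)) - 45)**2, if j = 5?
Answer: 4761/4 ≈ 1190.3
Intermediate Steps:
Y(g, D) = 0
p(r) = -1/2 + (4 + r)/(4*r) (p(r) = -1/2 + ((r + 4)/(r + 0))/4 = -1/2 + ((4 + r)/r)/4 = -1/2 + (4 + r)/(4*r))
m(h) = (5 + h)/(2*h) (m(h) = (h + 5)/(h + h) = (5 + h)/((2*h)) = (5 + h)*(1/(2*h)) = (5 + h)/(2*h))
(m(p(2)) - 45)**2 = ((5 + (1/4)*(4 - 1*2)/2)/(2*(((1/4)*(4 - 1*2)/2))) - 45)**2 = ((5 + (1/4)*(1/2)*(4 - 2))/(2*(((1/4)*(1/2)*(4 - 2)))) - 45)**2 = ((5 + (1/4)*(1/2)*2)/(2*(((1/4)*(1/2)*2))) - 45)**2 = ((5 + 1/4)/(2*(1/4)) - 45)**2 = ((1/2)*4*(21/4) - 45)**2 = (21/2 - 45)**2 = (-69/2)**2 = 4761/4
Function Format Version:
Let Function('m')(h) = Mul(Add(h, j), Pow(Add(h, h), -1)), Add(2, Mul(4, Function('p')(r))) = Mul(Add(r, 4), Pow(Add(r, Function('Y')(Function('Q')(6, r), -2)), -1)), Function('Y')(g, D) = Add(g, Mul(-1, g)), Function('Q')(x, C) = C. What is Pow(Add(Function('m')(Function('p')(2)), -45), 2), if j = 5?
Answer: Rational(4761, 4) ≈ 1190.3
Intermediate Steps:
Function('Y')(g, D) = 0
Function('p')(r) = Add(Rational(-1, 2), Mul(Rational(1, 4), Pow(r, -1), Add(4, r))) (Function('p')(r) = Add(Rational(-1, 2), Mul(Rational(1, 4), Mul(Add(r, 4), Pow(Add(r, 0), -1)))) = Add(Rational(-1, 2), Mul(Rational(1, 4), Mul(Add(4, r), Pow(r, -1)))) = Add(Rational(-1, 2), Mul(Rational(1, 4), Mul(Pow(r, -1), Add(4, r)))) = Add(Rational(-1, 2), Mul(Rational(1, 4), Pow(r, -1), Add(4, r))))
Function('m')(h) = Mul(Rational(1, 2), Pow(h, -1), Add(5, h)) (Function('m')(h) = Mul(Add(h, 5), Pow(Add(h, h), -1)) = Mul(Add(5, h), Pow(Mul(2, h), -1)) = Mul(Add(5, h), Mul(Rational(1, 2), Pow(h, -1))) = Mul(Rational(1, 2), Pow(h, -1), Add(5, h)))
Pow(Add(Function('m')(Function('p')(2)), -45), 2) = Pow(Add(Mul(Rational(1, 2), Pow(Mul(Rational(1, 4), Pow(2, -1), Add(4, Mul(-1, 2))), -1), Add(5, Mul(Rational(1, 4), Pow(2, -1), Add(4, Mul(-1, 2))))), -45), 2) = Pow(Add(Mul(Rational(1, 2), Pow(Mul(Rational(1, 4), Rational(1, 2), Add(4, -2)), -1), Add(5, Mul(Rational(1, 4), Rational(1, 2), Add(4, -2)))), -45), 2) = Pow(Add(Mul(Rational(1, 2), Pow(Mul(Rational(1, 4), Rational(1, 2), 2), -1), Add(5, Mul(Rational(1, 4), Rational(1, 2), 2))), -45), 2) = Pow(Add(Mul(Rational(1, 2), Pow(Rational(1, 4), -1), Add(5, Rational(1, 4))), -45), 2) = Pow(Add(Mul(Rational(1, 2), 4, Rational(21, 4)), -45), 2) = Pow(Add(Rational(21, 2), -45), 2) = Pow(Rational(-69, 2), 2) = Rational(4761, 4)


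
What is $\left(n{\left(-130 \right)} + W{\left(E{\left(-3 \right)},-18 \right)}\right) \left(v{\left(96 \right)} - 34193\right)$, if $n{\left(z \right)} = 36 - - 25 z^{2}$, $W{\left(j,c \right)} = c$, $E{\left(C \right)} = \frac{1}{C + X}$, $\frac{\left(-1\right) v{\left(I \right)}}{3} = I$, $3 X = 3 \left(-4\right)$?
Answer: $-14568843158$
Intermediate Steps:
$X = -4$ ($X = \frac{3 \left(-4\right)}{3} = \frac{1}{3} \left(-12\right) = -4$)
$v{\left(I \right)} = - 3 I$
$E{\left(C \right)} = \frac{1}{-4 + C}$ ($E{\left(C \right)} = \frac{1}{C - 4} = \frac{1}{-4 + C}$)
$n{\left(z \right)} = 36 + 25 z^{2}$
$\left(n{\left(-130 \right)} + W{\left(E{\left(-3 \right)},-18 \right)}\right) \left(v{\left(96 \right)} - 34193\right) = \left(\left(36 + 25 \left(-130\right)^{2}\right) - 18\right) \left(\left(-3\right) 96 - 34193\right) = \left(\left(36 + 25 \cdot 16900\right) - 18\right) \left(-288 - 34193\right) = \left(\left(36 + 422500\right) - 18\right) \left(-34481\right) = \left(422536 - 18\right) \left(-34481\right) = 422518 \left(-34481\right) = -14568843158$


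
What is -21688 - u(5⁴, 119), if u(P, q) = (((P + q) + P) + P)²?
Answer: -3997724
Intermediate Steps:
u(P, q) = (q + 3*P)² (u(P, q) = ((q + 2*P) + P)² = (q + 3*P)²)
-21688 - u(5⁴, 119) = -21688 - (119 + 3*5⁴)² = -21688 - (119 + 3*625)² = -21688 - (119 + 1875)² = -21688 - 1*1994² = -21688 - 1*3976036 = -21688 - 3976036 = -3997724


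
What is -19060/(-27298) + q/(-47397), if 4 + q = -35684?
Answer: 312932974/215640551 ≈ 1.4512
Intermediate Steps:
q = -35688 (q = -4 - 35684 = -35688)
-19060/(-27298) + q/(-47397) = -19060/(-27298) - 35688/(-47397) = -19060*(-1/27298) - 35688*(-1/47397) = 9530/13649 + 11896/15799 = 312932974/215640551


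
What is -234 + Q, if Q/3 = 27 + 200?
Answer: 447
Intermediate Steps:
Q = 681 (Q = 3*(27 + 200) = 3*227 = 681)
-234 + Q = -234 + 681 = 447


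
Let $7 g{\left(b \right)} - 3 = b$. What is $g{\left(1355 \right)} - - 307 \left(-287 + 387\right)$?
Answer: $30894$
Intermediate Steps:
$g{\left(b \right)} = \frac{3}{7} + \frac{b}{7}$
$g{\left(1355 \right)} - - 307 \left(-287 + 387\right) = \left(\frac{3}{7} + \frac{1}{7} \cdot 1355\right) - - 307 \left(-287 + 387\right) = \left(\frac{3}{7} + \frac{1355}{7}\right) - \left(-307\right) 100 = 194 - -30700 = 194 + 30700 = 30894$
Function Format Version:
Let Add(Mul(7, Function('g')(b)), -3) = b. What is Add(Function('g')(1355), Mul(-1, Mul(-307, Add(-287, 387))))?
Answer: 30894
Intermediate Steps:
Function('g')(b) = Add(Rational(3, 7), Mul(Rational(1, 7), b))
Add(Function('g')(1355), Mul(-1, Mul(-307, Add(-287, 387)))) = Add(Add(Rational(3, 7), Mul(Rational(1, 7), 1355)), Mul(-1, Mul(-307, Add(-287, 387)))) = Add(Add(Rational(3, 7), Rational(1355, 7)), Mul(-1, Mul(-307, 100))) = Add(194, Mul(-1, -30700)) = Add(194, 30700) = 30894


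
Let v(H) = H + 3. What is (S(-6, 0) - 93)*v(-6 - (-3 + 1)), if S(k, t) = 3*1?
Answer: 90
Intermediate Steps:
v(H) = 3 + H
S(k, t) = 3
(S(-6, 0) - 93)*v(-6 - (-3 + 1)) = (3 - 93)*(3 + (-6 - (-3 + 1))) = -90*(3 + (-6 - 1*(-2))) = -90*(3 + (-6 + 2)) = -90*(3 - 4) = -90*(-1) = 90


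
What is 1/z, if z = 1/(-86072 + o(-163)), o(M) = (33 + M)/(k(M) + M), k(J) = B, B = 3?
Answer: -1377139/16 ≈ -86071.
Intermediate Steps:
k(J) = 3
o(M) = (33 + M)/(3 + M)
z = -16/1377139 (z = 1/(-86072 + (33 - 163)/(3 - 163)) = 1/(-86072 - 130/(-160)) = 1/(-86072 - 1/160*(-130)) = 1/(-86072 + 13/16) = 1/(-1377139/16) = -16/1377139 ≈ -1.1618e-5)
1/z = 1/(-16/1377139) = -1377139/16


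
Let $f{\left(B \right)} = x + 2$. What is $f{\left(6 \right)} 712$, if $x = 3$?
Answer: $3560$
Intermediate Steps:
$f{\left(B \right)} = 5$ ($f{\left(B \right)} = 3 + 2 = 5$)
$f{\left(6 \right)} 712 = 5 \cdot 712 = 3560$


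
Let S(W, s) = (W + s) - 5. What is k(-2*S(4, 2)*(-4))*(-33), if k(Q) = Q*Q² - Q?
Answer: -16632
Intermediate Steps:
S(W, s) = -5 + W + s
k(Q) = Q³ - Q
k(-2*S(4, 2)*(-4))*(-33) = ((-2*(-5 + 4 + 2)*(-4))³ - (-2*(-5 + 4 + 2))*(-4))*(-33) = ((-2*1*(-4))³ - (-2*1)*(-4))*(-33) = ((-2*(-4))³ - (-2)*(-4))*(-33) = (8³ - 1*8)*(-33) = (512 - 8)*(-33) = 504*(-33) = -16632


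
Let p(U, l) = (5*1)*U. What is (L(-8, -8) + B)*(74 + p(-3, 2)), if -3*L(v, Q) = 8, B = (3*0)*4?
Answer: -472/3 ≈ -157.33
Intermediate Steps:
B = 0 (B = 0*4 = 0)
L(v, Q) = -8/3 (L(v, Q) = -1/3*8 = -8/3)
p(U, l) = 5*U
(L(-8, -8) + B)*(74 + p(-3, 2)) = (-8/3 + 0)*(74 + 5*(-3)) = -8*(74 - 15)/3 = -8/3*59 = -472/3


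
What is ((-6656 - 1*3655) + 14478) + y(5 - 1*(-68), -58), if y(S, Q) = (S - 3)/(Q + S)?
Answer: 12515/3 ≈ 4171.7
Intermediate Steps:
y(S, Q) = (-3 + S)/(Q + S)
((-6656 - 1*3655) + 14478) + y(5 - 1*(-68), -58) = ((-6656 - 1*3655) + 14478) + (-3 + (5 - 1*(-68)))/(-58 + (5 - 1*(-68))) = ((-6656 - 3655) + 14478) + (-3 + (5 + 68))/(-58 + (5 + 68)) = (-10311 + 14478) + (-3 + 73)/(-58 + 73) = 4167 + 70/15 = 4167 + (1/15)*70 = 4167 + 14/3 = 12515/3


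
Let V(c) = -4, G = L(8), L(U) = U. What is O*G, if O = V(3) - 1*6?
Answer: -80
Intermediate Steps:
G = 8
O = -10 (O = -4 - 1*6 = -4 - 6 = -10)
O*G = -10*8 = -80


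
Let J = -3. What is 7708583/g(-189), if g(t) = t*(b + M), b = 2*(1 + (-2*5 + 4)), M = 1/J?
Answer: 7708583/1953 ≈ 3947.0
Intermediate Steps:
M = -1/3 (M = 1/(-3) = -1/3 ≈ -0.33333)
b = -10 (b = 2*(1 + (-10 + 4)) = 2*(1 - 6) = 2*(-5) = -10)
g(t) = -31*t/3 (g(t) = t*(-10 - 1/3) = t*(-31/3) = -31*t/3)
7708583/g(-189) = 7708583/((-31/3*(-189))) = 7708583/1953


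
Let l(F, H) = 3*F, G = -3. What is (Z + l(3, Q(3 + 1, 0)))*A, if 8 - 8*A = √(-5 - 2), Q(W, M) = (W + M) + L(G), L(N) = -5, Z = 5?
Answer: 14 - 7*I*√7/4 ≈ 14.0 - 4.6301*I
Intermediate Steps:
Q(W, M) = -5 + M + W (Q(W, M) = (W + M) - 5 = (M + W) - 5 = -5 + M + W)
A = 1 - I*√7/8 (A = 1 - √(-5 - 2)/8 = 1 - I*√7/8 ≈ 1.0 - 0.33072*I)
(Z + l(3, Q(3 + 1, 0)))*A = (5 + 3*3)*(1 - I*√7/8) = (5 + 9)*(1 - I*√7/8) = 14*(1 - I*√7/8) = 14 - 7*I*√7/4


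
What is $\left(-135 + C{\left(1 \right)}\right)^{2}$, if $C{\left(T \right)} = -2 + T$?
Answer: $18496$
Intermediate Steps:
$\left(-135 + C{\left(1 \right)}\right)^{2} = \left(-135 + \left(-2 + 1\right)\right)^{2} = \left(-135 - 1\right)^{2} = \left(-136\right)^{2} = 18496$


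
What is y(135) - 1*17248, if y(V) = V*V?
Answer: 977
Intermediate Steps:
y(V) = V²
y(135) - 1*17248 = 135² - 1*17248 = 18225 - 17248 = 977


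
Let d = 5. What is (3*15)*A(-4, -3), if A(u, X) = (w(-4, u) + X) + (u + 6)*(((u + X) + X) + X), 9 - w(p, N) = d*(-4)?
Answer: 0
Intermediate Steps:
w(p, N) = 29 (w(p, N) = 9 - 5*(-4) = 9 - 1*(-20) = 9 + 20 = 29)
A(u, X) = 29 + X + (6 + u)*(u + 3*X) (A(u, X) = (29 + X) + (u + 6)*(((u + X) + X) + X) = (29 + X) + (6 + u)*(((X + u) + X) + X) = (29 + X) + (6 + u)*((u + 2*X) + X) = (29 + X) + (6 + u)*(u + 3*X) = 29 + X + (6 + u)*(u + 3*X))
(3*15)*A(-4, -3) = (3*15)*(29 + (-4)² + 6*(-4) + 19*(-3) + 3*(-3)*(-4)) = 45*(29 + 16 - 24 - 57 + 36) = 45*0 = 0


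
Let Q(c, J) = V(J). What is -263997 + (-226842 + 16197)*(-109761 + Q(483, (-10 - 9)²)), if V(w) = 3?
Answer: 23119709913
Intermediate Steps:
Q(c, J) = 3
-263997 + (-226842 + 16197)*(-109761 + Q(483, (-10 - 9)²)) = -263997 + (-226842 + 16197)*(-109761 + 3) = -263997 - 210645*(-109758) = -263997 + 23119973910 = 23119709913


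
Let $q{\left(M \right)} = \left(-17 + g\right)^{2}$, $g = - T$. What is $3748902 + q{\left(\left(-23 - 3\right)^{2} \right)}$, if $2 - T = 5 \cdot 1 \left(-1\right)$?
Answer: $3749478$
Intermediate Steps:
$T = 7$ ($T = 2 - 5 \cdot 1 \left(-1\right) = 2 - 5 \left(-1\right) = 2 - -5 = 2 + 5 = 7$)
$g = -7$ ($g = \left(-1\right) 7 = -7$)
$q{\left(M \right)} = 576$ ($q{\left(M \right)} = \left(-17 - 7\right)^{2} = \left(-24\right)^{2} = 576$)
$3748902 + q{\left(\left(-23 - 3\right)^{2} \right)} = 3748902 + 576 = 3749478$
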